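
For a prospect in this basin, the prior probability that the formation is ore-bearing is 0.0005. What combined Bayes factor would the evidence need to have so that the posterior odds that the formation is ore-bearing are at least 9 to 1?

Prior odds = 0.0005/0.9995 = 1/1999.
Target odds = 9.
Required Bayes factor = 9 ÷ (1/1999) = 17991.

17991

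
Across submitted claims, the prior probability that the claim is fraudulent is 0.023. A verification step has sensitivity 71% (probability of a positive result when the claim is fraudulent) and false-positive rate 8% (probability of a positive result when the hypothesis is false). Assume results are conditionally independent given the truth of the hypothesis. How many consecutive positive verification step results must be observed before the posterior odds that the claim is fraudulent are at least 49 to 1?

Prior odds = 0.023/0.977 = 23/977.
Likelihood ratio of a positive result = 0.71/0.08 = 8.875.
Target odds = 49.
Need (23/977) × 8.875ⁿ ≥ 49, i.e. 8.875ⁿ ≥ 47873/23.
8.875³ = 357911/512 falls short of 47873/23 but 8.875⁴ = 25411681/4096 reaches it, so n = 4.

4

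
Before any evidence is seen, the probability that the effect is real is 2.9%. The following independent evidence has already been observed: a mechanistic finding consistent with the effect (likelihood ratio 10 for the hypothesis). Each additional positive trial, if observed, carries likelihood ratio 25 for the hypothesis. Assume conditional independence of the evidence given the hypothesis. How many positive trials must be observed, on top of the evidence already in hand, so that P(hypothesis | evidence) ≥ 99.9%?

Prior odds = 0.029/0.971 = 29/971.
Bayes factor of the evidence already in hand = 10.
Odds after that evidence = (29/971) × 10 = 290/971.
Target odds = 0.999/0.001 = 999.
Need 25ⁿ ≥ 999 ÷ (290/971) = 970029/290.
25² = 625 falls short of 970029/290 but 25³ = 15625 reaches it, so n = 3.

3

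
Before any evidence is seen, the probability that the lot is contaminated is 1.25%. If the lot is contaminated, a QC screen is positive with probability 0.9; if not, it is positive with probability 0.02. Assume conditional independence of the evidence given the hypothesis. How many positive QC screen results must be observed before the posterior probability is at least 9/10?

Prior odds = 0.0125/0.9875 = 1/79.
Likelihood ratio of a positive = 0.9/0.02 = 45.
Target odds: 0.9 ÷ 0.1 = 9.
Require 45ⁿ ≥ 9 ÷ (1/79) = 711.
45¹ = 45 falls short of 711 but 45² = 2025 reaches it, so n = 2.

2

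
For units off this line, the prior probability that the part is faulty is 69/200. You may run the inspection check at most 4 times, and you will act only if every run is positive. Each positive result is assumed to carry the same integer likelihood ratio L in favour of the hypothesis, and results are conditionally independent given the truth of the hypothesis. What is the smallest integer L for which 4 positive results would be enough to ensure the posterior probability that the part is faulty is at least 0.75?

2

Prior odds = 0.345/0.655 = 69/131.
Target odds = 0.75/0.25 = 3.
Need L⁴ ≥ 3 ÷ (69/131) = 131/23.
1⁴ = 1 < 131/23 ≤ 16 = 2⁴, so L = 2.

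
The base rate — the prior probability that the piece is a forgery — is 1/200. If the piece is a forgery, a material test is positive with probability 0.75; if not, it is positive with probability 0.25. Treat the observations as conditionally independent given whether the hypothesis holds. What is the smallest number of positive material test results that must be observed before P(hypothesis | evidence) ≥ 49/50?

9

Prior odds: 0.005 ÷ 0.995 = 1/199.
Likelihood ratio of a positive = 0.75/0.25 = 3.
Target odds: 0.98 ÷ 0.02 = 49.
Need (1/199) × 3ⁿ ≥ 49, i.e. 3ⁿ ≥ 9751.
3⁸ = 6561 falls short of 9751 but 3⁹ = 19683 reaches it, so n = 9.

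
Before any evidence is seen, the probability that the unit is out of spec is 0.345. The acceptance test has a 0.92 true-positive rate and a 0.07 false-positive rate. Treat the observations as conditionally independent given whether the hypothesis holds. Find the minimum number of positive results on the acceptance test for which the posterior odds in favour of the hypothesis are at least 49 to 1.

2

Prior odds = 0.345/0.655 = 69/131.
Likelihood ratio of a positive result = 0.92/0.07 = 92/7.
Target odds = 49.
Need (69/131) × (92/7)ⁿ ≥ 49, i.e. (92/7)ⁿ ≥ 6419/69.
(92/7)¹ = 92/7 falls short of 6419/69 but (92/7)² = 8464/49 reaches it, so n = 2.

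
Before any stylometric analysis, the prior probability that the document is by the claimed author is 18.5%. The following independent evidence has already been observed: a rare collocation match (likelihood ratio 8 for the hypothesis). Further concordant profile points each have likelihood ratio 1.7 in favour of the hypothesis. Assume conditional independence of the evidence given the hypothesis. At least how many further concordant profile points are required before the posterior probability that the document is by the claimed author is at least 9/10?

4

Prior odds = 0.185/0.815 = 37/163.
Bayes factor of the evidence already in hand = 8.
Odds after that evidence = (37/163) × 8 = 296/163.
Target odds = 0.9/0.1 = 9.
Need 1.7ⁿ ≥ 9 ÷ (296/163) = 1467/296.
1.7³ = 4.913 falls short of 1467/296 but 1.7⁴ = 8.3521 reaches it, so n = 4.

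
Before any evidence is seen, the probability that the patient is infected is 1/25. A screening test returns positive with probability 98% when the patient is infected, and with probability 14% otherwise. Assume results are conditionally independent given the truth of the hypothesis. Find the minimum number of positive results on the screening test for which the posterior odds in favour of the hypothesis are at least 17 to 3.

Prior odds: 0.04 ÷ 0.96 = 1/24.
Likelihood ratio of a positive result = 0.98/0.14 = 7.
Target odds = 17/3.
Require 7ⁿ ≥ 17/3 ÷ (1/24) = 136.
7² = 49 falls short of 136 but 7³ = 343 reaches it, so n = 3.

3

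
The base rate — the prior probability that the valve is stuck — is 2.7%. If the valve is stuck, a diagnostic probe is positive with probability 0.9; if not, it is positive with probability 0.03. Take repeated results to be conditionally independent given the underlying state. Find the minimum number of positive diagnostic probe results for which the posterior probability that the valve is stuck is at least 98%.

3

Prior odds = 0.027/0.973 = 27/973.
Likelihood ratio of a positive = 0.9/0.03 = 30.
Target odds: 0.98 ÷ 0.02 = 49.
Require 30ⁿ ≥ 49 ÷ (27/973) = 47677/27.
30² = 900 falls short of 47677/27 but 30³ = 27000 reaches it, so n = 3.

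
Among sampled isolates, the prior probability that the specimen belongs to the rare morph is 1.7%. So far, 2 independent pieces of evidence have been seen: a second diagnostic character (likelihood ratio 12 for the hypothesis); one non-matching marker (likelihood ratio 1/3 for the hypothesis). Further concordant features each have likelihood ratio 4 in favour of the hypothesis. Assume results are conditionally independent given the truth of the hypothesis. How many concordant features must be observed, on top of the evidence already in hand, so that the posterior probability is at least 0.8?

Prior odds = 0.017/0.983 = 17/983.
Combined Bayes factor of the evidence already in hand = 12 × (1/3) = 4.
Odds after that evidence = (17/983) × 4 = 68/983.
Target odds = 0.8/0.2 = 4.
Need 4ⁿ ≥ 4 ÷ (68/983) = 983/17.
4² = 16 falls short of 983/17 but 4³ = 64 reaches it, so n = 3.

3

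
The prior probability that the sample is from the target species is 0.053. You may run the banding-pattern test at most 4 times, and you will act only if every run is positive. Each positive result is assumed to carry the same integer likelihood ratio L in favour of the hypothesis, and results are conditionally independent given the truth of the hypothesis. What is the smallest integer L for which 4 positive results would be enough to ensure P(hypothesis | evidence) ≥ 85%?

4

Prior odds = 0.053/0.947 = 53/947.
Target odds = 0.85/0.15 = 17/3.
Need L⁴ ≥ 17/3 ÷ (53/947) = 16099/159.
3⁴ = 81 < 16099/159 ≤ 256 = 4⁴, so L = 4.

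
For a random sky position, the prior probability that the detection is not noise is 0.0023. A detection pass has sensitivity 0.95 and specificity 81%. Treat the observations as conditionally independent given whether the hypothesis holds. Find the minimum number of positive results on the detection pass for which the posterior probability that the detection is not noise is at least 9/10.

6

Prior odds: 0.0023 ÷ 0.9977 = 23/9977.
False-positive rate = 1 − 0.81 = 0.19; likelihood ratio of a positive = 0.95/0.19 = 5.
Target odds: 0.9 ÷ 0.1 = 9.
Need (23/9977) × 5ⁿ ≥ 9, i.e. 5ⁿ ≥ 89793/23.
5⁵ = 3125 falls short of 89793/23 but 5⁶ = 15625 reaches it, so n = 6.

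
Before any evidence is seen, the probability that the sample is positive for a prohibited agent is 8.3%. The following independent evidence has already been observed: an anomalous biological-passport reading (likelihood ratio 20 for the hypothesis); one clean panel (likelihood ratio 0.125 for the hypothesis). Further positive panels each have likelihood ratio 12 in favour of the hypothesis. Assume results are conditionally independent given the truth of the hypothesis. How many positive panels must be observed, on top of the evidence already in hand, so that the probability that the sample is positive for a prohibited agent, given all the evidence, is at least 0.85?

Prior odds = 0.083/0.917 = 83/917.
Combined Bayes factor of the evidence already in hand = 20 × 0.125 = 2.5.
Odds after that evidence = (83/917) × 2.5 = 415/1834.
Target odds = 0.85/0.15 = 17/3.
Need 12ⁿ ≥ 17/3 ÷ (415/1834) = 31178/1245.
12¹ = 12 falls short of 31178/1245 but 12² = 144 reaches it, so n = 2.

2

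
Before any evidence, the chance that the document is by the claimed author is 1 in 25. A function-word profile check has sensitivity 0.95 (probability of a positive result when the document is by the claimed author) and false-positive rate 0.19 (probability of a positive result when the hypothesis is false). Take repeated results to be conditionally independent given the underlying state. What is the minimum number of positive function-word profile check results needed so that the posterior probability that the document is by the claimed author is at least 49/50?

5

Prior odds = 0.04/0.96 = 1/24.
Likelihood ratio of a positive result = 0.95/0.19 = 5.
Target odds: 0.98 ÷ 0.02 = 49.
Require 5ⁿ ≥ 49 ÷ (1/24) = 1176.
5⁴ = 625 falls short of 1176 but 5⁵ = 3125 reaches it, so n = 5.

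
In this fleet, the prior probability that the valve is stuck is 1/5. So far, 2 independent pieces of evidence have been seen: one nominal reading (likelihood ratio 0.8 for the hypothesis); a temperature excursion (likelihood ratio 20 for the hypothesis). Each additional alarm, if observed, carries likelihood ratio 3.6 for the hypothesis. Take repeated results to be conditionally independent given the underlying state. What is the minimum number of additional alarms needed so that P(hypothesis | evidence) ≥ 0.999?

Prior odds = 0.2/0.8 = 0.25.
Combined Bayes factor of the evidence already in hand = 0.8 × 20 = 16.
Odds after that evidence = 0.25 × 16 = 4.
Target odds = 0.999/0.001 = 999.
Need 3.6ⁿ ≥ 999 ÷ 4 = 249.75.
3.6⁴ = 167.9616 falls short of 249.75 but 3.6⁵ = 604.66176 reaches it, so n = 5.

5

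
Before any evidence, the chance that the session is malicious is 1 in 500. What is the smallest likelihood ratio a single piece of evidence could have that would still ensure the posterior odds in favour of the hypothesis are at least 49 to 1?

Prior odds = 0.002/0.998 = 1/499.
Target odds = 49.
Required Bayes factor = 49 ÷ (1/499) = 24451.

24451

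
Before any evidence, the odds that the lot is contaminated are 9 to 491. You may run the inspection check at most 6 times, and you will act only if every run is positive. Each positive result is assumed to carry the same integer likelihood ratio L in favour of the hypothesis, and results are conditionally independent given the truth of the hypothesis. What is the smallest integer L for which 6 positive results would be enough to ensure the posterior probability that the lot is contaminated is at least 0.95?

4

Prior odds = 9/491.
Target odds = 0.95/0.05 = 19.
Need L⁶ ≥ 19 ÷ (9/491) = 9329/9.
3⁶ = 729 < 9329/9 ≤ 4096 = 4⁶, so L = 4.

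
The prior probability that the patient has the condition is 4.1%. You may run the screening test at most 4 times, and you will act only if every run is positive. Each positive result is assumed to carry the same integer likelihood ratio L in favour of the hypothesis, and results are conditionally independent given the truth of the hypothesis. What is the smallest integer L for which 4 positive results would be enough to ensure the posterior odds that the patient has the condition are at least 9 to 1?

Prior odds = 0.041/0.959 = 41/959.
Target odds = 9.
Need L⁴ ≥ 9 ÷ (41/959) = 8631/41.
3⁴ = 81 < 8631/41 ≤ 256 = 4⁴, so L = 4.

4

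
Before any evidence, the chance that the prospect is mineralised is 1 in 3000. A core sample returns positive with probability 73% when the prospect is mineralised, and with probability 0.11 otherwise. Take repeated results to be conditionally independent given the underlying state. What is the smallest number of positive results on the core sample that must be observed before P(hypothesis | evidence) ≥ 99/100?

Prior odds = (1/3000)/(2999/3000) = 1/2999.
Likelihood ratio of a positive result = 0.73/0.11 = 73/11.
Target posterior odds = 0.99/0.01 = 99.
Need (1/2999) × (73/11)ⁿ ≥ 99, i.e. (73/11)ⁿ ≥ 296901.
(73/11)⁶ ≈85424.2 falls short of 296901 but (73/11)⁷ ≈566906 reaches it, so n = 7.

7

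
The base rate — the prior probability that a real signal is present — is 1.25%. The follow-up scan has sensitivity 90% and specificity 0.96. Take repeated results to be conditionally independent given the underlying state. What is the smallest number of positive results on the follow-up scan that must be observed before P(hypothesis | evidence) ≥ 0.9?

3

Prior odds: 0.0125 ÷ 0.9875 = 1/79.
False-positive rate = 1 − 0.96 = 0.04; likelihood ratio of a positive = 0.9/0.04 = 22.5.
Target odds: 0.9 ÷ 0.1 = 9.
Need (1/79) × 22.5ⁿ ≥ 9, i.e. 22.5ⁿ ≥ 711.
22.5² = 506.25 falls short of 711 but 22.5³ = 11390.625 reaches it, so n = 3.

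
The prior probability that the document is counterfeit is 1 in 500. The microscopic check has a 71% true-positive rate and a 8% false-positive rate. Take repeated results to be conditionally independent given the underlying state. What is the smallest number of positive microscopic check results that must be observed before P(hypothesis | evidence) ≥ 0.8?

Prior odds = 0.002/0.998 = 1/499.
Likelihood ratio of a positive result = 0.71/0.08 = 8.875.
Target posterior odds = 0.8/0.2 = 4.
Need (1/499) × 8.875ⁿ ≥ 4, i.e. 8.875ⁿ ≥ 1996.
8.875³ = 357911/512 falls short of 1996 but 8.875⁴ = 25411681/4096 reaches it, so n = 4.

4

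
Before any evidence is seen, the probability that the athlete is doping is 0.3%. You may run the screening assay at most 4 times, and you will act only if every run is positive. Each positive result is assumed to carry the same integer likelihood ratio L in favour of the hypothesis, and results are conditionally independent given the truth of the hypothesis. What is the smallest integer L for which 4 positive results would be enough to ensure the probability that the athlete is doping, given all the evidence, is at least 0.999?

Prior odds = 0.003/0.997 = 3/997.
Target odds = 0.999/0.001 = 999.
Need L⁴ ≥ 999 ÷ (3/997) = 332001.
24⁴ = 331776 < 332001 ≤ 390625 = 25⁴, so L = 25.

25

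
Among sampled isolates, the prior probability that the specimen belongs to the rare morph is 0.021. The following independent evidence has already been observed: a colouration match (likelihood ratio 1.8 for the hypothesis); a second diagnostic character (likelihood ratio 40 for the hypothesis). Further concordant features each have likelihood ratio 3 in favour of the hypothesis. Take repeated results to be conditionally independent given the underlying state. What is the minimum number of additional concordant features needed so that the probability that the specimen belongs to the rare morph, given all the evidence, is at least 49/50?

Prior odds = 0.021/0.979 = 21/979.
Combined Bayes factor of the evidence already in hand = 1.8 × 40 = 72.
Odds after that evidence = (21/979) × 72 = 1512/979.
Target odds = 0.98/0.02 = 49.
Need 3ⁿ ≥ 49 ÷ (1512/979) = 6853/216.
3³ = 27 falls short of 6853/216 but 3⁴ = 81 reaches it, so n = 4.

4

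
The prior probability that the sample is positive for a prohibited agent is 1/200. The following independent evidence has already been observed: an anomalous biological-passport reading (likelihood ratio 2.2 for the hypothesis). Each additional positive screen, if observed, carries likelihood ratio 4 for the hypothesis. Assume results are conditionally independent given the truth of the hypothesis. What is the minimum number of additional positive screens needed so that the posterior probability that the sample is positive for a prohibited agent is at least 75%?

5

Prior odds = 0.005/0.995 = 1/199.
Bayes factor of the evidence already in hand = 2.2.
Odds after that evidence = (1/199) × 2.2 = 11/995.
Target odds = 0.75/0.25 = 3.
Need 4ⁿ ≥ 3 ÷ (11/995) = 2985/11.
4⁴ = 256 falls short of 2985/11 but 4⁵ = 1024 reaches it, so n = 5.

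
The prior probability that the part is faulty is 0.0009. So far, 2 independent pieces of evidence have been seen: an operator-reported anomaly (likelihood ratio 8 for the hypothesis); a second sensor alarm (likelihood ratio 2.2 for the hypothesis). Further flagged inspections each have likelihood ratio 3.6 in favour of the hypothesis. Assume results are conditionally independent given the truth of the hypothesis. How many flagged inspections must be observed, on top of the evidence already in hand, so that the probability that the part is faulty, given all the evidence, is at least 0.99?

7

Prior odds = 0.0009/0.9991 = 9/9991.
Combined Bayes factor of the evidence already in hand = 8 × 2.2 = 17.6.
Odds after that evidence = (9/9991) × 17.6 = 792/49955.
Target odds = 0.99/0.01 = 99.
Need 3.6ⁿ ≥ 99 ÷ (792/49955) = 6244.375.
3.6⁶ = 34012224/15625 falls short of 6244.375 but 3.6⁷ = 612220032/78125 reaches it, so n = 7.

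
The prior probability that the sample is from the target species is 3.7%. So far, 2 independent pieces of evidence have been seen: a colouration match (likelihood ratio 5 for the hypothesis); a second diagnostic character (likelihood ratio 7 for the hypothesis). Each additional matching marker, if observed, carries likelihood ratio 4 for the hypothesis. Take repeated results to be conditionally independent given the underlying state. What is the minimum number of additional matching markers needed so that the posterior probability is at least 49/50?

Prior odds = 0.037/0.963 = 37/963.
Combined Bayes factor of the evidence already in hand = 5 × 7 = 35.
Odds after that evidence = (37/963) × 35 = 1295/963.
Target odds = 0.98/0.02 = 49.
Need 4ⁿ ≥ 49 ÷ (1295/963) = 6741/185.
4² = 16 falls short of 6741/185 but 4³ = 64 reaches it, so n = 3.

3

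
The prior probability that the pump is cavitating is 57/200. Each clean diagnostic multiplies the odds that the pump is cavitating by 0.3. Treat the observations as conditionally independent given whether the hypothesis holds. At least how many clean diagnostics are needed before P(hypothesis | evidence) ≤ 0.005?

Prior odds: 0.285 ÷ 0.715 = 57/143.
Likelihood ratio per clean diagnostic = 0.3.
Target odds: 0.005 ÷ 0.995 = 1/199.
Require 0.3ⁿ ≤ 1/199 ÷ (57/143) = 143/11343.
0.3³ = 0.027 is still above 143/11343 but 0.3⁴ = 0.0081 is at or below it, so n = 4.

4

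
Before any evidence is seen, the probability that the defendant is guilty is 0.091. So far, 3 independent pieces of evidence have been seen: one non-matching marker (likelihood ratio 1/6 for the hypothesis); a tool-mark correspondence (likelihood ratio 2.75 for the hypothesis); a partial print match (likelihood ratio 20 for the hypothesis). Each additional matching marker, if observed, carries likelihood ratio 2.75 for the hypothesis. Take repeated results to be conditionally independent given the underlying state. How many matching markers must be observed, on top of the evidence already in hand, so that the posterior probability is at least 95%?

3

Prior odds = 0.091/0.909 = 91/909.
Combined Bayes factor of the evidence already in hand = (1/6) × 2.75 × 20 = 55/6.
Odds after that evidence = (91/909) × 55/6 = 5005/5454.
Target odds = 0.95/0.05 = 19.
Need 2.75ⁿ ≥ 19 ÷ (5005/5454) = 103626/5005.
2.75² = 7.5625 falls short of 103626/5005 but 2.75³ = 20.796875 reaches it, so n = 3.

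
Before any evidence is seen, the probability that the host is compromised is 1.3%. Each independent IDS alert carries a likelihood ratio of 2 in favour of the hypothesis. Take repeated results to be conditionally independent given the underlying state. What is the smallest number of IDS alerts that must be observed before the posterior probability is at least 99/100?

13

Prior odds: 0.013 ÷ 0.987 = 13/987.
Likelihood ratio per IDS alert = 2.
Target posterior odds = 0.99/0.01 = 99.
Need (13/987) × 2ⁿ ≥ 99, i.e. 2ⁿ ≥ 97713/13.
2¹² = 4096 falls short of 97713/13 but 2¹³ = 8192 reaches it, so n = 13.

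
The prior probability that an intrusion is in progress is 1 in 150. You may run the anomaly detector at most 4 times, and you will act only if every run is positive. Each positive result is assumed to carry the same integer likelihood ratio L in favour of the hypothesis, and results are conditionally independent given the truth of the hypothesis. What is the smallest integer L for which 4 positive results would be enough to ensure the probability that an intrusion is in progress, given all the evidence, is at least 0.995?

14

Prior odds = (1/150)/(149/150) = 1/149.
Target odds = 0.995/0.005 = 199.
Need L⁴ ≥ 199 ÷ (1/149) = 29651.
13⁴ = 28561 < 29651 ≤ 38416 = 14⁴, so L = 14.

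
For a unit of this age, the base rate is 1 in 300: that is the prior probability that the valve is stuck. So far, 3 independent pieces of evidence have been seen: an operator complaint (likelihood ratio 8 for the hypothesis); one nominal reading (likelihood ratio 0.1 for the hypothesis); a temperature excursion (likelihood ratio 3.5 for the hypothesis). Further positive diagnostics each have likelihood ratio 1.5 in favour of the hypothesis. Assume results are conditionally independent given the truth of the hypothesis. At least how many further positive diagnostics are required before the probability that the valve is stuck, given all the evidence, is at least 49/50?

22

Prior odds = (1/300)/(299/300) = 1/299.
Combined Bayes factor of the evidence already in hand = 8 × 0.1 × 3.5 = 2.8.
Odds after that evidence = (1/299) × 2.8 = 14/1495.
Target odds = 0.98/0.02 = 49.
Need 1.5ⁿ ≥ 49 ÷ (14/1495) = 5232.5.
1.5²¹ ≈4987.89 falls short of 5232.5 but 1.5²² ≈7481.83 reaches it, so n = 22.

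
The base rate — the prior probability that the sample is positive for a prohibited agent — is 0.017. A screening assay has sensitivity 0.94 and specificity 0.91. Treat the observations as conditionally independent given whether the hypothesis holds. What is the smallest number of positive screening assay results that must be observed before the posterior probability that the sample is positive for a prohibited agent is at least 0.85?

Prior odds: 0.017 ÷ 0.983 = 17/983.
False-positive rate = 1 − 0.91 = 0.09; likelihood ratio of a positive = 0.94/0.09 = 94/9.
Target odds: 0.85 ÷ 0.15 = 17/3.
Require (94/9)ⁿ ≥ 17/3 ÷ (17/983) = 983/3.
(94/9)² = 8836/81 falls short of 983/3 but (94/9)³ = 830584/729 reaches it, so n = 3.

3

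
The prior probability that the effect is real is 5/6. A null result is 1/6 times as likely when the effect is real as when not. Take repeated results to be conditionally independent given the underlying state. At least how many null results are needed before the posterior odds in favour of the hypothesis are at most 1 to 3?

2

Prior odds = (5/6)/(1/6) = 5.
Likelihood ratio per null result = 1/6.
Target odds = 1/3.
Require (1/6)ⁿ ≤ 1/3 ÷ 5 = 1/15.
(1/6)¹ = 1/6 is still above 1/15 but (1/6)² = 1/36 is at or below it, so n = 2.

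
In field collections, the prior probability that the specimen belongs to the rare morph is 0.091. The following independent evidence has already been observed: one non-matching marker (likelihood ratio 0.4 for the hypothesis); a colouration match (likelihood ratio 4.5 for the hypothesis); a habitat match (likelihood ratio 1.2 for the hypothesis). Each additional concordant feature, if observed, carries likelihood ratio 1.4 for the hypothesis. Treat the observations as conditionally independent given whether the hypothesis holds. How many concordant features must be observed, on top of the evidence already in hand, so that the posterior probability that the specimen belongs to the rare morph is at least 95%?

14

Prior odds = 0.091/0.909 = 91/909.
Combined Bayes factor of the evidence already in hand = 0.4 × 4.5 × 1.2 = 2.16.
Odds after that evidence = (91/909) × 2.16 = 546/2525.
Target odds = 0.95/0.05 = 19.
Need 1.4ⁿ ≥ 19 ÷ (546/2525) = 47975/546.
1.4¹³ ≈79.3715 falls short of 47975/546 but 1.4¹⁴ ≈111.12 reaches it, so n = 14.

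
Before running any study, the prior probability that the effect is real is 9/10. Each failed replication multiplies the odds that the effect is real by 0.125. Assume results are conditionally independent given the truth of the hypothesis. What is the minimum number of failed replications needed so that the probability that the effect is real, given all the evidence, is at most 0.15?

2

Prior odds: 0.9 ÷ 0.1 = 9.
Likelihood ratio per failed replication = 0.125.
Target odds: 0.15 ÷ 0.85 = 3/17.
Require 0.125ⁿ ≤ 3/17 ÷ 9 = 1/51.
0.125¹ = 0.125 is still above 1/51 but 0.125² = 0.015625 is at or below it, so n = 2.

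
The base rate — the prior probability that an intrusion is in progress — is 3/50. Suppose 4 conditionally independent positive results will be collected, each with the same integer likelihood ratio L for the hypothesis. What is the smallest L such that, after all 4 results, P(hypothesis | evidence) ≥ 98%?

6

Prior odds = 0.06/0.94 = 3/47.
Target odds = 0.98/0.02 = 49.
Need L⁴ ≥ 49 ÷ (3/47) = 2303/3.
5⁴ = 625 < 2303/3 ≤ 1296 = 6⁴, so L = 6.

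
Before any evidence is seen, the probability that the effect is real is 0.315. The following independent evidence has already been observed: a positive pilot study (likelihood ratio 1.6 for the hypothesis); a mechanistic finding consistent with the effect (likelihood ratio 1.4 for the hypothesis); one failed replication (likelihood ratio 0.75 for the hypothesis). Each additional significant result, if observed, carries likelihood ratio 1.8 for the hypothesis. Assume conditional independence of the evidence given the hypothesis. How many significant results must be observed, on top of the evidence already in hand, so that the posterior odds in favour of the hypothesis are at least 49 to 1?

8

Prior odds = 0.315/0.685 = 63/137.
Combined Bayes factor of the evidence already in hand = 1.6 × 1.4 × 0.75 = 1.68.
Odds after that evidence = (63/137) × 1.68 = 2646/3425.
Target odds = 49.
Need 1.8ⁿ ≥ 49 ÷ (2646/3425) = 3425/54.
1.8⁷ = 4782969/78125 falls short of 3425/54 but 1.8⁸ = 43046721/390625 reaches it, so n = 8.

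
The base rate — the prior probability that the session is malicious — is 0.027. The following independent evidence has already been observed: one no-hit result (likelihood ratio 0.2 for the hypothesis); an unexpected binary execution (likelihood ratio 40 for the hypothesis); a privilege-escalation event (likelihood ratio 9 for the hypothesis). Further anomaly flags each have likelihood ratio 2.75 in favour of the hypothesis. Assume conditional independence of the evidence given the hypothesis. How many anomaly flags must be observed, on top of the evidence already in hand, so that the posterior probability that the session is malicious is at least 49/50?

Prior odds = 0.027/0.973 = 27/973.
Combined Bayes factor of the evidence already in hand = 0.2 × 40 × 9 = 72.
Odds after that evidence = (27/973) × 72 = 1944/973.
Target odds = 0.98/0.02 = 49.
Need 2.75ⁿ ≥ 49 ÷ (1944/973) = 47677/1944.
2.75³ = 20.796875 falls short of 47677/1944 but 2.75⁴ = 57.19140625 reaches it, so n = 4.

4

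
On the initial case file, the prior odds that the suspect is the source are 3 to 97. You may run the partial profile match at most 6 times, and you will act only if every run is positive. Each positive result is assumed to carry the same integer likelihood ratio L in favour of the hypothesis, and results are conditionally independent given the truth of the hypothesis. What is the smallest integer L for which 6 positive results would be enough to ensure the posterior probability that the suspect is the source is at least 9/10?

3

Prior odds = 3/97.
Target odds = 0.9/0.1 = 9.
Need L⁶ ≥ 9 ÷ (3/97) = 291.
2⁶ = 64 < 291 ≤ 729 = 3⁶, so L = 3.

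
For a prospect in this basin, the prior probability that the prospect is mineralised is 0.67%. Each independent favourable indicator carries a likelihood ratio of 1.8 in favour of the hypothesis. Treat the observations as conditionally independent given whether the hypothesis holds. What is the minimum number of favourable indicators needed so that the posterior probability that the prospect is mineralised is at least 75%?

Prior odds = 0.0067/0.9933 = 67/9933.
Likelihood ratio per favourable indicator = 1.8.
Target odds: 0.75 ÷ 0.25 = 3.
Require 1.8ⁿ ≥ 3 ÷ (67/9933) = 29799/67.
1.8¹⁰ ≈357.047 falls short of 29799/67 but 1.8¹¹ ≈642.684 reaches it, so n = 11.

11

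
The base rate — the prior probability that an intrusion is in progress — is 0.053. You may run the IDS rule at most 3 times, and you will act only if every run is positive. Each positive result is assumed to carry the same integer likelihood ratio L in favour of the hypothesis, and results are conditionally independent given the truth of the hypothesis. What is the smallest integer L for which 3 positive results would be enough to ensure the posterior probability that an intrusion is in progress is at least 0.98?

10

Prior odds = 0.053/0.947 = 53/947.
Target odds = 0.98/0.02 = 49.
Need L³ ≥ 49 ÷ (53/947) = 46403/53.
9³ = 729 < 46403/53 ≤ 1000 = 10³, so L = 10.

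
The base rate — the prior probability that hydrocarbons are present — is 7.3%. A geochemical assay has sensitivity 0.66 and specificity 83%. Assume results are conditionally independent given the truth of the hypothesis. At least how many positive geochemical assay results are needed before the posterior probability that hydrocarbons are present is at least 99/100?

6

Prior odds: 0.073 ÷ 0.927 = 73/927.
False-positive rate = 1 − 0.83 = 0.17; likelihood ratio of a positive = 0.66/0.17 = 66/17.
Target posterior odds = 0.99/0.01 = 99.
Need (73/927) × (66/17)ⁿ ≥ 99, i.e. (66/17)ⁿ ≥ 91773/73.
(66/17)⁵ ≈882.013 falls short of 91773/73 but (66/17)⁶ ≈3424.29 reaches it, so n = 6.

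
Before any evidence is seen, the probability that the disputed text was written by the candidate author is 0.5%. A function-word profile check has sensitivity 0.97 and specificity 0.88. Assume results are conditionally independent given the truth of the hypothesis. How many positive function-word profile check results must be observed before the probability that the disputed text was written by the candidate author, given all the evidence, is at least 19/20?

4

Prior odds: 0.005 ÷ 0.995 = 1/199.
False-positive rate = 1 − 0.88 = 0.12; likelihood ratio of a positive = 0.97/0.12 = 97/12.
Target posterior odds = 0.95/0.05 = 19.
Require (97/12)ⁿ ≥ 19 ÷ (1/199) = 3781.
(97/12)³ = 912673/1728 falls short of 3781 but (97/12)⁴ = 88529281/20736 reaches it, so n = 4.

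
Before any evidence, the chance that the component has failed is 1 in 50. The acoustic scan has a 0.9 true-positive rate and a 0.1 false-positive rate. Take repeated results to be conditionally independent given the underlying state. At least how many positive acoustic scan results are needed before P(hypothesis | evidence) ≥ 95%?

Prior odds: 0.02 ÷ 0.98 = 1/49.
Likelihood ratio of a positive result = 0.9/0.1 = 9.
Target posterior odds = 0.95/0.05 = 19.
Require 9ⁿ ≥ 19 ÷ (1/49) = 931.
9³ = 729 falls short of 931 but 9⁴ = 6561 reaches it, so n = 4.

4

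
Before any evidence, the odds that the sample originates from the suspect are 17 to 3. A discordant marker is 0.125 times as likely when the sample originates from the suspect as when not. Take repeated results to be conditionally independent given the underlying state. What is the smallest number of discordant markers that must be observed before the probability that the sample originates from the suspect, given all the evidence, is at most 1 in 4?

2

Prior odds = 17/3.
Likelihood ratio per discordant marker = 0.125.
Target posterior odds = 0.25/0.75 = 1/3.
Need (17/3) × 0.125ⁿ ≤ 1/3, i.e. 0.125ⁿ ≤ 1/17.
0.125¹ = 0.125 is still above 1/17 but 0.125² = 0.015625 is at or below it, so n = 2.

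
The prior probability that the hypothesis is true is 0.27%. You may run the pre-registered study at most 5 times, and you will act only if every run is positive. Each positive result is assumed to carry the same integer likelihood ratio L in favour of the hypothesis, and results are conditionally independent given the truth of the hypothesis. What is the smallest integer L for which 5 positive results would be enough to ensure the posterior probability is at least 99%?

Prior odds = 0.0027/0.9973 = 27/9973.
Target odds = 0.99/0.01 = 99.
Need L⁵ ≥ 99 ÷ (27/9973) = 109703/3.
8⁵ = 32768 < 109703/3 ≤ 59049 = 9⁵, so L = 9.

9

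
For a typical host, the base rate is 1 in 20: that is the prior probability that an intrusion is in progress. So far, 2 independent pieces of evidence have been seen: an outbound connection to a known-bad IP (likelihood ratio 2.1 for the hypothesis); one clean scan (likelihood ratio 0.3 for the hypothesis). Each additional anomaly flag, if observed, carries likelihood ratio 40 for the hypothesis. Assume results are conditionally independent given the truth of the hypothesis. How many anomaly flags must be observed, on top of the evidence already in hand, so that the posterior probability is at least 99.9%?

3

Prior odds = 0.05/0.95 = 1/19.
Combined Bayes factor of the evidence already in hand = 2.1 × 0.3 = 0.63.
Odds after that evidence = (1/19) × 0.63 = 63/1900.
Target odds = 0.999/0.001 = 999.
Need 40ⁿ ≥ 999 ÷ (63/1900) = 210900/7.
40² = 1600 falls short of 210900/7 but 40³ = 64000 reaches it, so n = 3.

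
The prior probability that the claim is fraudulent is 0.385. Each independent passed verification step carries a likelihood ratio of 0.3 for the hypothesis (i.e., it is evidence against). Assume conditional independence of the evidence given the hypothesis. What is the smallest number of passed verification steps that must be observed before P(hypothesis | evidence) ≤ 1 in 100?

4

Prior odds: 0.385 ÷ 0.615 = 77/123.
Likelihood ratio per passed verification step = 0.3.
Target posterior odds = 0.01/0.99 = 1/99.
Need (77/123) × 0.3ⁿ ≤ 1/99, i.e. 0.3ⁿ ≤ 41/2541.
0.3³ = 0.027 is still above 41/2541 but 0.3⁴ = 0.0081 is at or below it, so n = 4.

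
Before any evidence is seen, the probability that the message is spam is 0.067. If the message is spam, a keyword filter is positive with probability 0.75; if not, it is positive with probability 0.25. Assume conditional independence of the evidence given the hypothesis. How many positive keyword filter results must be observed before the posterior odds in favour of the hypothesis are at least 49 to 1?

6

Prior odds = 0.067/0.933 = 67/933.
Likelihood ratio of a positive = 0.75/0.25 = 3.
Target odds = 49.
Need (67/933) × 3ⁿ ≥ 49, i.e. 3ⁿ ≥ 45717/67.
3⁵ = 243 falls short of 45717/67 but 3⁶ = 729 reaches it, so n = 6.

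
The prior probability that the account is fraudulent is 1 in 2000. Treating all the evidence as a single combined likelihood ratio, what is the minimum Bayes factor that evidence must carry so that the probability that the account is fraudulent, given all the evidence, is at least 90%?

Prior odds = 0.0005/0.9995 = 1/1999.
Target odds = 0.9/0.1 = 9.
Required Bayes factor = 9 ÷ (1/1999) = 17991.

17991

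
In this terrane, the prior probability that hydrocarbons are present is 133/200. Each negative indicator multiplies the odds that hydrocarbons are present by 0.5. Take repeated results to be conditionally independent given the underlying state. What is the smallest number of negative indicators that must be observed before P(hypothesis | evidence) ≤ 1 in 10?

5

Prior odds: 0.665 ÷ 0.335 = 133/67.
Likelihood ratio per negative indicator = 0.5.
Target odds: 0.1 ÷ 0.9 = 1/9.
Need (133/67) × 0.5ⁿ ≤ 1/9, i.e. 0.5ⁿ ≤ 67/1197.
0.5⁴ = 0.0625 is still above 67/1197 but 0.5⁵ = 0.03125 is at or below it, so n = 5.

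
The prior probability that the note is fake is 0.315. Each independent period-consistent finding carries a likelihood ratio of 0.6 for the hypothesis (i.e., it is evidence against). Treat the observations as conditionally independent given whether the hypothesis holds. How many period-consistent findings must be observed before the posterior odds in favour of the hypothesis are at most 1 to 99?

Prior odds = 0.315/0.685 = 63/137.
Likelihood ratio per period-consistent finding = 0.6.
Target odds = 1/99.
Require 0.6ⁿ ≤ 1/99 ÷ (63/137) = 137/6237.
0.6⁷ = 2187/78125 is still above 137/6237 but 0.6⁸ = 6561/390625 is at or below it, so n = 8.

8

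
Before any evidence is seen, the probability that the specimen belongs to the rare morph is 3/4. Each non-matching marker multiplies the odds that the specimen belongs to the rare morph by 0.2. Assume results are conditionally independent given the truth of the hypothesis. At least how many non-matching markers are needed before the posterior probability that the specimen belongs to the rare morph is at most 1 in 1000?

Prior odds = 0.75/0.25 = 3.
Likelihood ratio per non-matching marker = 0.2.
Target posterior odds = 0.001/0.999 = 1/999.
Require 0.2ⁿ ≤ 1/999 ÷ 3 = 1/2997.
0.2⁴ = 0.0016 is still above 1/2997 but 0.2⁵ = 0.00032 is at or below it, so n = 5.

5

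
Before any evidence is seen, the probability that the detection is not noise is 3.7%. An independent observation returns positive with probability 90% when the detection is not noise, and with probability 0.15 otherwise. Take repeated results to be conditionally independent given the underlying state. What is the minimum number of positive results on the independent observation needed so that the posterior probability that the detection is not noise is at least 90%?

Prior odds = 0.037/0.963 = 37/963.
Likelihood ratio of a positive result = 0.9/0.15 = 6.
Target odds: 0.9 ÷ 0.1 = 9.
Require 6ⁿ ≥ 9 ÷ (37/963) = 8667/37.
6³ = 216 falls short of 8667/37 but 6⁴ = 1296 reaches it, so n = 4.

4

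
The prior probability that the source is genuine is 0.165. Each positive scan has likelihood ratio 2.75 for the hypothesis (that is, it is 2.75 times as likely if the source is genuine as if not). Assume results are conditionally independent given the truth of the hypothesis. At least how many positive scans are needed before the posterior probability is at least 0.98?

Prior odds: 0.165 ÷ 0.835 = 33/167.
Likelihood ratio per positive scan = 2.75.
Target odds: 0.98 ÷ 0.02 = 49.
Need (33/167) × 2.75ⁿ ≥ 49, i.e. 2.75ⁿ ≥ 8183/33.
2.75⁵ = 161051/1024 falls short of 8183/33 but 2.75⁶ = 1771561/4096 reaches it, so n = 6.

6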